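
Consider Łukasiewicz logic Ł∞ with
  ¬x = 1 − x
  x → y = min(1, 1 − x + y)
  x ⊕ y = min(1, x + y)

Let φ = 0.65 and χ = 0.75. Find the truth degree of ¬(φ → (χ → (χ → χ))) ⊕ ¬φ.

0.35

χ → χ = min(1, 1 − 0.75 + 0.75) = min(1, 1.00) = 1.00
χ → (χ → χ) = min(1, 1 − 0.75 + 1.00) = min(1, 1.25) = 1.00
φ → (χ → (χ → χ)) = min(1, 1 − 0.65 + 1.00) = min(1, 1.35) = 1.00
¬(φ → (χ → (χ → χ))) = 1 − 1.00 = 0.00
¬φ = 1 − 0.65 = 0.35
¬(φ → (χ → (χ → χ))) ⊕ ¬φ = min(1, 0.00 + 0.35) = min(1, 0.35) = 0.35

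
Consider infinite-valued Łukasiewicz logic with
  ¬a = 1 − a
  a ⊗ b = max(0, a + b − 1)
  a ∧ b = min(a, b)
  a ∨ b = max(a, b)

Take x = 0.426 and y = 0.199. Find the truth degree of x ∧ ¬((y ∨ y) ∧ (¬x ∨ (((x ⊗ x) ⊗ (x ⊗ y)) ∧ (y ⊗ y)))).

y ∨ y = max(0.199, 0.199) = 0.199
¬x = 1 − 0.426 = 0.574
x ⊗ x = max(0, 0.426 + 0.426 − 1) = max(0, -0.148) = 0.000
x ⊗ y = max(0, 0.426 + 0.199 − 1) = max(0, -0.375) = 0.000
(x ⊗ x) ⊗ (x ⊗ y) = max(0, 0.000 + 0.000 − 1) = max(0, -1.000) = 0.000
y ⊗ y = max(0, 0.199 + 0.199 − 1) = max(0, -0.602) = 0.000
((x ⊗ x) ⊗ (x ⊗ y)) ∧ (y ⊗ y) = min(0.000, 0.000) = 0.000
¬x ∨ (((x ⊗ x) ⊗ (x ⊗ y)) ∧ (y ⊗ y)) = max(0.574, 0.000) = 0.574
(y ∨ y) ∧ (¬x ∨ (((x ⊗ x) ⊗ (x ⊗ y)) ∧ (y ⊗ y))) = min(0.199, 0.574) = 0.199
¬((y ∨ y) ∧ (¬x ∨ (((x ⊗ x) ⊗ (x ⊗ y)) ∧ (y ⊗ y)))) = 1 − 0.199 = 0.801
x ∧ ¬((y ∨ y) ∧ (¬x ∨ (((x ⊗ x) ⊗ (x ⊗ y)) ∧ (y ⊗ y)))) = min(0.426, 0.801) = 0.426

0.426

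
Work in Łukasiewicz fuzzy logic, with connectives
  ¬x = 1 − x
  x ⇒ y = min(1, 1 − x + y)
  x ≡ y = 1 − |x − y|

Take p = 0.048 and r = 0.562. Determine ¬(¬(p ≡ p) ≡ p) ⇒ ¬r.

1.000

p ≡ p = 1 − |0.048 − 0.048| = 1 − 0.000 = 1.000
¬(p ≡ p) = 1 − 1.000 = 0.000
¬(p ≡ p) ≡ p = 1 − |0.000 − 0.048| = 1 − 0.048 = 0.952
¬(¬(p ≡ p) ≡ p) = 1 − 0.952 = 0.048
¬r = 1 − 0.562 = 0.438
¬(¬(p ≡ p) ≡ p) ⇒ ¬r = min(1, 1 − 0.048 + 0.438) = min(1, 1.390) = 1.000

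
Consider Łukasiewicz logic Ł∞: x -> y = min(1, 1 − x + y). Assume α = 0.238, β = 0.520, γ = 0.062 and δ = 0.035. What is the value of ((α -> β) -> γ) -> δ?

α -> β = min(1, 1 − 0.238 + 0.520) = min(1, 1.282) = 1.000
(α -> β) -> γ = min(1, 1 − 1.000 + 0.062) = min(1, 0.062) = 0.062
((α -> β) -> γ) -> δ = min(1, 1 − 0.062 + 0.035) = min(1, 0.973) = 0.973

0.973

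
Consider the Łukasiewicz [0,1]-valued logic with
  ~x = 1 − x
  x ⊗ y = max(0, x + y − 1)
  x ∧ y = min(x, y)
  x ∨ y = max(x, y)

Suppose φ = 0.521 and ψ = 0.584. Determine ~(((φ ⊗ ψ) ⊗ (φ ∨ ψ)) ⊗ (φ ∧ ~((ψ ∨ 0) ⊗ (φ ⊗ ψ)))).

1.000

φ ⊗ ψ = max(0, 0.521 + 0.584 − 1) = max(0, 0.105) = 0.105
φ ∨ ψ = max(0.521, 0.584) = 0.584
(φ ⊗ ψ) ⊗ (φ ∨ ψ) = max(0, 0.105 + 0.584 − 1) = max(0, -0.311) = 0.000
ψ ∨ 0 = max(0.584, 0.000) = 0.584
(ψ ∨ 0) ⊗ (φ ⊗ ψ) = max(0, 0.584 + 0.105 − 1) = max(0, -0.311) = 0.000
~((ψ ∨ 0) ⊗ (φ ⊗ ψ)) = 1 − 0.000 = 1.000
φ ∧ ~((ψ ∨ 0) ⊗ (φ ⊗ ψ)) = min(0.521, 1.000) = 0.521
((φ ⊗ ψ) ⊗ (φ ∨ ψ)) ⊗ (φ ∧ ~((ψ ∨ 0) ⊗ (φ ⊗ ψ))) = max(0, 0.000 + 0.521 − 1) = max(0, -0.479) = 0.000
~(((φ ⊗ ψ) ⊗ (φ ∨ ψ)) ⊗ (φ ∧ ~((ψ ∨ 0) ⊗ (φ ⊗ ψ)))) = 1 − 0.000 = 1.000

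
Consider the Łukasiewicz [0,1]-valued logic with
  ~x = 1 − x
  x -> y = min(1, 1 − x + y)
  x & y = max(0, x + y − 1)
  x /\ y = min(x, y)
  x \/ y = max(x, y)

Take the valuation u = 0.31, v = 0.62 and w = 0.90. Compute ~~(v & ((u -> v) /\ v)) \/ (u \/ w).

0.90

u -> v = min(1, 1 − 0.31 + 0.62) = min(1, 1.31) = 1.00
(u -> v) /\ v = min(1.00, 0.62) = 0.62
v & ((u -> v) /\ v) = max(0, 0.62 + 0.62 − 1) = max(0, 0.24) = 0.24
~(v & ((u -> v) /\ v)) = 1 − 0.24 = 0.76
~~(v & ((u -> v) /\ v)) = 1 − 0.76 = 0.24
u \/ w = max(0.31, 0.90) = 0.90
~~(v & ((u -> v) /\ v)) \/ (u \/ w) = max(0.24, 0.90) = 0.90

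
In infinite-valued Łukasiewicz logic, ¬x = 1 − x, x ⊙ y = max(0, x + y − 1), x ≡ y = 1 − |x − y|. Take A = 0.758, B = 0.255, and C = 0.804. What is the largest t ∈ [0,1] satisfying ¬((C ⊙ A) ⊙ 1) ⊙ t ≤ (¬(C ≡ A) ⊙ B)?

C ⊙ A = max(0, 0.804 + 0.758 − 1) = max(0, 0.562) = 0.562
(C ⊙ A) ⊙ 1 = max(0, 0.562 + 1.000 − 1) = max(0, 0.562) = 0.562
¬((C ⊙ A) ⊙ 1) = 1 − 0.562 = 0.438
So the left factor is ¬((C ⊙ A) ⊙ 1) = 0.438.
C ≡ A = 1 − |0.804 − 0.758| = 1 − 0.046 = 0.954
¬(C ≡ A) = 1 − 0.954 = 0.046
¬(C ≡ A) ⊙ B = max(0, 0.046 + 0.255 − 1) = max(0, -0.699) = 0.000
So the right-hand bound is ¬(C ≡ A) ⊙ B = 0.000.
The residuum of the Łukasiewicz t-norm gives the supremum: min(1, 1 − 0.438 + 0.000).
1 − 0.438 + 0.000 = 0.562, so t = min(1, 0.562) = 0.562.
Check: 0.438 ⊙ 0.562 = max(0, 0.000) = 0.000 ≤ 0.000.

0.562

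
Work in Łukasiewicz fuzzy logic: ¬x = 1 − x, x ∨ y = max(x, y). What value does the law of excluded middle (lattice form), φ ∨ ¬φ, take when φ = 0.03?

0.97

¬φ = 1 − 0.03 = 0.97
φ ∨ ¬φ = max(0.03, 0.97) = 0.97
(The value 0.97 < 1 shows this instance is not satisfied; not a Ł∞-tautology — its value is max(a, 1−a).)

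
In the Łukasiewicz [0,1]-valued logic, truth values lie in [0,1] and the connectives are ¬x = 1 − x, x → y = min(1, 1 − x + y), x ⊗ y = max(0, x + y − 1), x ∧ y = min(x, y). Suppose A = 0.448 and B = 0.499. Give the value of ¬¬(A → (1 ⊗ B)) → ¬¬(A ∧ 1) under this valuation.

0.448

1 ⊗ B = max(0, 1.000 + 0.499 − 1) = max(0, 0.499) = 0.499
A → (1 ⊗ B) = min(1, 1 − 0.448 + 0.499) = min(1, 1.051) = 1.000
¬(A → (1 ⊗ B)) = 1 − 1.000 = 0.000
¬¬(A → (1 ⊗ B)) = 1 − 0.000 = 1.000
A ∧ 1 = min(0.448, 1.000) = 0.448
¬(A ∧ 1) = 1 − 0.448 = 0.552
¬¬(A ∧ 1) = 1 − 0.552 = 0.448
¬¬(A → (1 ⊗ B)) → ¬¬(A ∧ 1) = min(1, 1 − 1.000 + 0.448) = min(1, 0.448) = 0.448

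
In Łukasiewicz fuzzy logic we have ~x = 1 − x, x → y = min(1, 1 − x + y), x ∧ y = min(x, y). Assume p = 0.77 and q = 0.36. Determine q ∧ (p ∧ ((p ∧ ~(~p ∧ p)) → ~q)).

0.36

~p = 1 − 0.77 = 0.23
~p ∧ p = min(0.23, 0.77) = 0.23
~(~p ∧ p) = 1 − 0.23 = 0.77
p ∧ ~(~p ∧ p) = min(0.77, 0.77) = 0.77
~q = 1 − 0.36 = 0.64
(p ∧ ~(~p ∧ p)) → ~q = min(1, 1 − 0.77 + 0.64) = min(1, 0.87) = 0.87
p ∧ ((p ∧ ~(~p ∧ p)) → ~q) = min(0.77, 0.87) = 0.77
q ∧ (p ∧ ((p ∧ ~(~p ∧ p)) → ~q)) = min(0.36, 0.77) = 0.36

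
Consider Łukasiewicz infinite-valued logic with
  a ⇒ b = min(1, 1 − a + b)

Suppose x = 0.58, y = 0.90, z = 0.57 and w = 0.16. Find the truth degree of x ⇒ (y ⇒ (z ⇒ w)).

z ⇒ w = min(1, 1 − 0.57 + 0.16) = min(1, 0.59) = 0.59
y ⇒ (z ⇒ w) = min(1, 1 − 0.90 + 0.59) = min(1, 0.69) = 0.69
x ⇒ (y ⇒ (z ⇒ w)) = min(1, 1 − 0.58 + 0.69) = min(1, 1.11) = 1.00

1.00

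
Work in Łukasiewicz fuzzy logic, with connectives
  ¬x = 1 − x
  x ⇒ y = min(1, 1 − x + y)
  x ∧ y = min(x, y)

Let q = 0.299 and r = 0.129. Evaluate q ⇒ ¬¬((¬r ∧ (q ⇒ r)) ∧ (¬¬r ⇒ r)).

¬r = 1 − 0.129 = 0.871
q ⇒ r = min(1, 1 − 0.299 + 0.129) = min(1, 0.830) = 0.830
¬r ∧ (q ⇒ r) = min(0.871, 0.830) = 0.830
¬¬r = 1 − 0.871 = 0.129
¬¬r ⇒ r = min(1, 1 − 0.129 + 0.129) = min(1, 1.000) = 1.000
(¬r ∧ (q ⇒ r)) ∧ (¬¬r ⇒ r) = min(0.830, 1.000) = 0.830
¬((¬r ∧ (q ⇒ r)) ∧ (¬¬r ⇒ r)) = 1 − 0.830 = 0.170
¬¬((¬r ∧ (q ⇒ r)) ∧ (¬¬r ⇒ r)) = 1 − 0.170 = 0.830
q ⇒ ¬¬((¬r ∧ (q ⇒ r)) ∧ (¬¬r ⇒ r)) = min(1, 1 − 0.299 + 0.830) = min(1, 1.531) = 1.000

1.000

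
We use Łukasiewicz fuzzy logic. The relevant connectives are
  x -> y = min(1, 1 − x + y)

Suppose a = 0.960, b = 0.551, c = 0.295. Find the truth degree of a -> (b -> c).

b -> c = min(1, 1 − 0.551 + 0.295) = min(1, 0.744) = 0.744
a -> (b -> c) = min(1, 1 − 0.960 + 0.744) = min(1, 0.784) = 0.784

0.784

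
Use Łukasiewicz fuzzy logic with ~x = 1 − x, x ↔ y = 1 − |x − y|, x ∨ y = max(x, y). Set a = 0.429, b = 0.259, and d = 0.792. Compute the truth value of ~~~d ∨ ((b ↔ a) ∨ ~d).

~d = 1 − 0.792 = 0.208
~~d = 1 − 0.208 = 0.792
~~~d = 1 − 0.792 = 0.208
b ↔ a = 1 − |0.259 − 0.429| = 1 − 0.170 = 0.830
(b ↔ a) ∨ ~d = max(0.830, 0.208) = 0.830
~~~d ∨ ((b ↔ a) ∨ ~d) = max(0.208, 0.830) = 0.830

0.830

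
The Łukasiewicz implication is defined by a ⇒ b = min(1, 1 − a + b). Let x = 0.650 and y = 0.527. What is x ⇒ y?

x ⇒ y = min(1, 1 − 0.650 + 0.527) = min(1, 0.877) = 0.877
For comparison, the Gödel implication (1 if a ≤ b else b) would give 0.527.

0.877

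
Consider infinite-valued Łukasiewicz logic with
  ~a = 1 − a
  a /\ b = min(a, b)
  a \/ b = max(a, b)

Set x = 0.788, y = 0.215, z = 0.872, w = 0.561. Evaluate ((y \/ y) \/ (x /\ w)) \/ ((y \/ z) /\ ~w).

0.561

y \/ y = max(0.215, 0.215) = 0.215
x /\ w = min(0.788, 0.561) = 0.561
(y \/ y) \/ (x /\ w) = max(0.215, 0.561) = 0.561
y \/ z = max(0.215, 0.872) = 0.872
~w = 1 − 0.561 = 0.439
(y \/ z) /\ ~w = min(0.872, 0.439) = 0.439
((y \/ y) \/ (x /\ w)) \/ ((y \/ z) /\ ~w) = max(0.561, 0.439) = 0.561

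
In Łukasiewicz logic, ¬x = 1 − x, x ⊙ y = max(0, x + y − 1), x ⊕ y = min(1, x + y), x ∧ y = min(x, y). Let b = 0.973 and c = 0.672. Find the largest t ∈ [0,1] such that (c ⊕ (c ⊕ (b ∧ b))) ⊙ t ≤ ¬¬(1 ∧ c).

b ∧ b = min(0.973, 0.973) = 0.973
c ⊕ (b ∧ b) = min(1, 0.672 + 0.973) = min(1, 1.645) = 1.000
c ⊕ (c ⊕ (b ∧ b)) = min(1, 0.672 + 1.000) = min(1, 1.672) = 1.000
So the left factor is c ⊕ (c ⊕ (b ∧ b)) = 1.000.
1 ∧ c = min(1.000, 0.672) = 0.672
¬(1 ∧ c) = 1 − 0.672 = 0.328
¬¬(1 ∧ c) = 1 − 0.328 = 0.672
So the right-hand bound is ¬¬(1 ∧ c) = 0.672.
The residuum of the Łukasiewicz t-norm gives the supremum: min(1, 1 − 1.000 + 0.672).
1 − 1.000 + 0.672 = 0.672, so t = min(1, 0.672) = 0.672.
Check: 1.000 ⊙ 0.672 = max(0, 0.672) = 0.672 ≤ 0.672.

0.672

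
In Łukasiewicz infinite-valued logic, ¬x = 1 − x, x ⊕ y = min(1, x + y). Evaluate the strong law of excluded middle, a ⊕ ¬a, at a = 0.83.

¬a = 1 − 0.83 = 0.17
a ⊕ ¬a = min(1, 0.83 + 0.17) = min(1, 1.00) = 1.00
(As expected: always 1 in Ł∞ since a ⊕ (1−a) = 1.)

1.00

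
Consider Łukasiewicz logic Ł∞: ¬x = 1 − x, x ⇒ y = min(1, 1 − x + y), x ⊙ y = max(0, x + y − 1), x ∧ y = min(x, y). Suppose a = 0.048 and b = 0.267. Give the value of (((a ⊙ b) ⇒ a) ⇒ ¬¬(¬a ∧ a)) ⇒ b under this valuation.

a ⊙ b = max(0, 0.048 + 0.267 − 1) = max(0, -0.685) = 0.000
(a ⊙ b) ⇒ a = min(1, 1 − 0.000 + 0.048) = min(1, 1.048) = 1.000
¬a = 1 − 0.048 = 0.952
¬a ∧ a = min(0.952, 0.048) = 0.048
¬(¬a ∧ a) = 1 − 0.048 = 0.952
¬¬(¬a ∧ a) = 1 − 0.952 = 0.048
((a ⊙ b) ⇒ a) ⇒ ¬¬(¬a ∧ a) = min(1, 1 − 1.000 + 0.048) = min(1, 0.048) = 0.048
(((a ⊙ b) ⇒ a) ⇒ ¬¬(¬a ∧ a)) ⇒ b = min(1, 1 − 0.048 + 0.267) = min(1, 1.219) = 1.000

1.000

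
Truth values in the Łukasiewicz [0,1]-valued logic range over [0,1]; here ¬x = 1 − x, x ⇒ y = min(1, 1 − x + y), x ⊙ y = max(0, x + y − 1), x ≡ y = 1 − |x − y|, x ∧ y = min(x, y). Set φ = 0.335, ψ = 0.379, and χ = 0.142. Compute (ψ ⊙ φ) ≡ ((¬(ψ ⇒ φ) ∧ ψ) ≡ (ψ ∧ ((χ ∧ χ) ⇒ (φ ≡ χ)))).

ψ ⊙ φ = max(0, 0.379 + 0.335 − 1) = max(0, -0.286) = 0.000
ψ ⇒ φ = min(1, 1 − 0.379 + 0.335) = min(1, 0.956) = 0.956
¬(ψ ⇒ φ) = 1 − 0.956 = 0.044
¬(ψ ⇒ φ) ∧ ψ = min(0.044, 0.379) = 0.044
χ ∧ χ = min(0.142, 0.142) = 0.142
φ ≡ χ = 1 − |0.335 − 0.142| = 1 − 0.193 = 0.807
(χ ∧ χ) ⇒ (φ ≡ χ) = min(1, 1 − 0.142 + 0.807) = min(1, 1.665) = 1.000
ψ ∧ ((χ ∧ χ) ⇒ (φ ≡ χ)) = min(0.379, 1.000) = 0.379
(¬(ψ ⇒ φ) ∧ ψ) ≡ (ψ ∧ ((χ ∧ χ) ⇒ (φ ≡ χ))) = 1 − |0.044 − 0.379| = 1 − 0.335 = 0.665
(ψ ⊙ φ) ≡ ((¬(ψ ⇒ φ) ∧ ψ) ≡ (ψ ∧ ((χ ∧ χ) ⇒ (φ ≡ χ)))) = 1 − |0.000 − 0.665| = 1 − 0.665 = 0.335

0.335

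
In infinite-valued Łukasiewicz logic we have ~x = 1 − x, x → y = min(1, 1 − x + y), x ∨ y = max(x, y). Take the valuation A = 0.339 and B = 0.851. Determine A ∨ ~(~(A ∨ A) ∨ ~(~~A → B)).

A ∨ A = max(0.339, 0.339) = 0.339
~(A ∨ A) = 1 − 0.339 = 0.661
~A = 1 − 0.339 = 0.661
~~A = 1 − 0.661 = 0.339
~~A → B = min(1, 1 − 0.339 + 0.851) = min(1, 1.512) = 1.000
~(~~A → B) = 1 − 1.000 = 0.000
~(A ∨ A) ∨ ~(~~A → B) = max(0.661, 0.000) = 0.661
~(~(A ∨ A) ∨ ~(~~A → B)) = 1 − 0.661 = 0.339
A ∨ ~(~(A ∨ A) ∨ ~(~~A → B)) = max(0.339, 0.339) = 0.339

0.339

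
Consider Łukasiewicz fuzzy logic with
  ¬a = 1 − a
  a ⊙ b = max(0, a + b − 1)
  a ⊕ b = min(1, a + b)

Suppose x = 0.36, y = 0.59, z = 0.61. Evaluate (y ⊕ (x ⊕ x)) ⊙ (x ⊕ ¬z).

x ⊕ x = min(1, 0.36 + 0.36) = min(1, 0.72) = 0.72
y ⊕ (x ⊕ x) = min(1, 0.59 + 0.72) = min(1, 1.31) = 1.00
¬z = 1 − 0.61 = 0.39
x ⊕ ¬z = min(1, 0.36 + 0.39) = min(1, 0.75) = 0.75
(y ⊕ (x ⊕ x)) ⊙ (x ⊕ ¬z) = max(0, 1.00 + 0.75 − 1) = max(0, 0.75) = 0.75

0.75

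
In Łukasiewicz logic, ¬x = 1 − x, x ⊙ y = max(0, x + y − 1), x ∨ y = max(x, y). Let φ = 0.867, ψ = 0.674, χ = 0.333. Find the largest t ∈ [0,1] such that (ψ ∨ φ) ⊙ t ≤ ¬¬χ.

ψ ∨ φ = max(0.674, 0.867) = 0.867
So the left factor is ψ ∨ φ = 0.867.
¬χ = 1 − 0.333 = 0.667
¬¬χ = 1 − 0.667 = 0.333
So the right-hand bound is ¬¬χ = 0.333.
The residuum of the Łukasiewicz t-norm gives the supremum: min(1, 1 − 0.867 + 0.333).
1 − 0.867 + 0.333 = 0.466, so t = min(1, 0.466) = 0.466.
Check: 0.867 ⊙ 0.466 = max(0, 0.333) = 0.333 ≤ 0.333.

0.466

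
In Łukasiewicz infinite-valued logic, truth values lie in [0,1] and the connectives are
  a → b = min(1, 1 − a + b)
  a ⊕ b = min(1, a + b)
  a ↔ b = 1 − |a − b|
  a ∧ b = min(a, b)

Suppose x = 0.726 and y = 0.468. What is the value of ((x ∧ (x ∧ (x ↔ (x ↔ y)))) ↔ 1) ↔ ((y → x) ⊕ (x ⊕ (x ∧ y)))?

0.726

x ↔ y = 1 − |0.726 − 0.468| = 1 − 0.258 = 0.742
x ↔ (x ↔ y) = 1 − |0.726 − 0.742| = 1 − 0.016 = 0.984
x ∧ (x ↔ (x ↔ y)) = min(0.726, 0.984) = 0.726
x ∧ (x ∧ (x ↔ (x ↔ y))) = min(0.726, 0.726) = 0.726
(x ∧ (x ∧ (x ↔ (x ↔ y)))) ↔ 1 = 1 − |0.726 − 1.000| = 1 − 0.274 = 0.726
y → x = min(1, 1 − 0.468 + 0.726) = min(1, 1.258) = 1.000
x ∧ y = min(0.726, 0.468) = 0.468
x ⊕ (x ∧ y) = min(1, 0.726 + 0.468) = min(1, 1.194) = 1.000
(y → x) ⊕ (x ⊕ (x ∧ y)) = min(1, 1.000 + 1.000) = min(1, 2.000) = 1.000
((x ∧ (x ∧ (x ↔ (x ↔ y)))) ↔ 1) ↔ ((y → x) ⊕ (x ⊕ (x ∧ y))) = 1 − |0.726 − 1.000| = 1 − 0.274 = 0.726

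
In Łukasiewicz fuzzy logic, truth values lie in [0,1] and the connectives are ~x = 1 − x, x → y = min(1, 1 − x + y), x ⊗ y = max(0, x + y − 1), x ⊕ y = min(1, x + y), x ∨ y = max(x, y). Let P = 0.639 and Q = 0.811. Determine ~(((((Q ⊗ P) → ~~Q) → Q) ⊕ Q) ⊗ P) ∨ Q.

0.811

Q ⊗ P = max(0, 0.811 + 0.639 − 1) = max(0, 0.450) = 0.450
~Q = 1 − 0.811 = 0.189
~~Q = 1 − 0.189 = 0.811
(Q ⊗ P) → ~~Q = min(1, 1 − 0.450 + 0.811) = min(1, 1.361) = 1.000
((Q ⊗ P) → ~~Q) → Q = min(1, 1 − 1.000 + 0.811) = min(1, 0.811) = 0.811
(((Q ⊗ P) → ~~Q) → Q) ⊕ Q = min(1, 0.811 + 0.811) = min(1, 1.622) = 1.000
((((Q ⊗ P) → ~~Q) → Q) ⊕ Q) ⊗ P = max(0, 1.000 + 0.639 − 1) = max(0, 0.639) = 0.639
~(((((Q ⊗ P) → ~~Q) → Q) ⊕ Q) ⊗ P) = 1 − 0.639 = 0.361
~(((((Q ⊗ P) → ~~Q) → Q) ⊕ Q) ⊗ P) ∨ Q = max(0.361, 0.811) = 0.811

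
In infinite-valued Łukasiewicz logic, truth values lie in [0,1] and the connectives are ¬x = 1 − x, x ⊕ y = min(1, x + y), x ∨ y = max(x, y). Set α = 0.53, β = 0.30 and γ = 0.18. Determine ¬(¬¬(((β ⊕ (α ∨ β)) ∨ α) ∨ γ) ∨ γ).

0.17

α ∨ β = max(0.53, 0.30) = 0.53
β ⊕ (α ∨ β) = min(1, 0.30 + 0.53) = min(1, 0.83) = 0.83
(β ⊕ (α ∨ β)) ∨ α = max(0.83, 0.53) = 0.83
((β ⊕ (α ∨ β)) ∨ α) ∨ γ = max(0.83, 0.18) = 0.83
¬(((β ⊕ (α ∨ β)) ∨ α) ∨ γ) = 1 − 0.83 = 0.17
¬¬(((β ⊕ (α ∨ β)) ∨ α) ∨ γ) = 1 − 0.17 = 0.83
¬¬(((β ⊕ (α ∨ β)) ∨ α) ∨ γ) ∨ γ = max(0.83, 0.18) = 0.83
¬(¬¬(((β ⊕ (α ∨ β)) ∨ α) ∨ γ) ∨ γ) = 1 − 0.83 = 0.17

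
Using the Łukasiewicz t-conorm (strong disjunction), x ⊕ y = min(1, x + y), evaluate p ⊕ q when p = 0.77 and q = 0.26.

1.00

p ⊕ q = min(1, 0.77 + 0.26) = min(1, 1.03) = 1.00
For comparison, the Gödel t-conorm max(x, y) would give 0.77.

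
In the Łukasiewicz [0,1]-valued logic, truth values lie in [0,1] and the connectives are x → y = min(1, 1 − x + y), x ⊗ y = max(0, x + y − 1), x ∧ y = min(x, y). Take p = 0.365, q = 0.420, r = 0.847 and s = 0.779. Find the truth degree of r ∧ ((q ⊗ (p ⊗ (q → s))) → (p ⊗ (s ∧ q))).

0.847

q → s = min(1, 1 − 0.420 + 0.779) = min(1, 1.359) = 1.000
p ⊗ (q → s) = max(0, 0.365 + 1.000 − 1) = max(0, 0.365) = 0.365
q ⊗ (p ⊗ (q → s)) = max(0, 0.420 + 0.365 − 1) = max(0, -0.215) = 0.000
s ∧ q = min(0.779, 0.420) = 0.420
p ⊗ (s ∧ q) = max(0, 0.365 + 0.420 − 1) = max(0, -0.215) = 0.000
(q ⊗ (p ⊗ (q → s))) → (p ⊗ (s ∧ q)) = min(1, 1 − 0.000 + 0.000) = min(1, 1.000) = 1.000
r ∧ ((q ⊗ (p ⊗ (q → s))) → (p ⊗ (s ∧ q))) = min(0.847, 1.000) = 0.847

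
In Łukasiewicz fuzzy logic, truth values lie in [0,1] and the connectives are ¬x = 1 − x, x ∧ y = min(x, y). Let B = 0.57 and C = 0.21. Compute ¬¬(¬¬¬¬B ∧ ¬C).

0.57

¬B = 1 − 0.57 = 0.43
¬¬B = 1 − 0.43 = 0.57
¬¬¬B = 1 − 0.57 = 0.43
¬¬¬¬B = 1 − 0.43 = 0.57
¬C = 1 − 0.21 = 0.79
¬¬¬¬B ∧ ¬C = min(0.57, 0.79) = 0.57
¬(¬¬¬¬B ∧ ¬C) = 1 − 0.57 = 0.43
¬¬(¬¬¬¬B ∧ ¬C) = 1 − 0.43 = 0.57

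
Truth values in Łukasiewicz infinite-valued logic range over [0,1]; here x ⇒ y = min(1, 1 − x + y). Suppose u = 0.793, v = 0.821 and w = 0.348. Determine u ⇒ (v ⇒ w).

0.734

v ⇒ w = min(1, 1 − 0.821 + 0.348) = min(1, 0.527) = 0.527
u ⇒ (v ⇒ w) = min(1, 1 − 0.793 + 0.527) = min(1, 0.734) = 0.734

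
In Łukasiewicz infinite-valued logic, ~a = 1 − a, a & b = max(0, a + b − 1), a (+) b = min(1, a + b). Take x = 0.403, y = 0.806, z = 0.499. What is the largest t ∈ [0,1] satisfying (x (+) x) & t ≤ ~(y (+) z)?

x (+) x = min(1, 0.403 + 0.403) = min(1, 0.806) = 0.806
So the left factor is x (+) x = 0.806.
y (+) z = min(1, 0.806 + 0.499) = min(1, 1.305) = 1.000
~(y (+) z) = 1 − 1.000 = 0.000
So the right-hand bound is ~(y (+) z) = 0.000.
The residuum of the Łukasiewicz t-norm gives the supremum: min(1, 1 − 0.806 + 0.000).
1 − 0.806 + 0.000 = 0.194, so t = min(1, 0.194) = 0.194.
Check: 0.806 & 0.194 = max(0, 0.000) = 0.000 ≤ 0.000.

0.194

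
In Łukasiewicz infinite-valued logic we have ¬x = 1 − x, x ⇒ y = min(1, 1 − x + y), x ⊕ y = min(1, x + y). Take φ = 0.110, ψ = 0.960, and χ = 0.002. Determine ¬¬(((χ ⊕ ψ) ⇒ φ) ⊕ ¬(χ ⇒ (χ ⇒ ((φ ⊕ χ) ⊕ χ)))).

0.148

χ ⊕ ψ = min(1, 0.002 + 0.960) = min(1, 0.962) = 0.962
(χ ⊕ ψ) ⇒ φ = min(1, 1 − 0.962 + 0.110) = min(1, 0.148) = 0.148
φ ⊕ χ = min(1, 0.110 + 0.002) = min(1, 0.112) = 0.112
(φ ⊕ χ) ⊕ χ = min(1, 0.112 + 0.002) = min(1, 0.114) = 0.114
χ ⇒ ((φ ⊕ χ) ⊕ χ) = min(1, 1 − 0.002 + 0.114) = min(1, 1.112) = 1.000
χ ⇒ (χ ⇒ ((φ ⊕ χ) ⊕ χ)) = min(1, 1 − 0.002 + 1.000) = min(1, 1.998) = 1.000
¬(χ ⇒ (χ ⇒ ((φ ⊕ χ) ⊕ χ))) = 1 − 1.000 = 0.000
((χ ⊕ ψ) ⇒ φ) ⊕ ¬(χ ⇒ (χ ⇒ ((φ ⊕ χ) ⊕ χ))) = min(1, 0.148 + 0.000) = min(1, 0.148) = 0.148
¬(((χ ⊕ ψ) ⇒ φ) ⊕ ¬(χ ⇒ (χ ⇒ ((φ ⊕ χ) ⊕ χ)))) = 1 − 0.148 = 0.852
¬¬(((χ ⊕ ψ) ⇒ φ) ⊕ ¬(χ ⇒ (χ ⇒ ((φ ⊕ χ) ⊕ χ)))) = 1 − 0.852 = 0.148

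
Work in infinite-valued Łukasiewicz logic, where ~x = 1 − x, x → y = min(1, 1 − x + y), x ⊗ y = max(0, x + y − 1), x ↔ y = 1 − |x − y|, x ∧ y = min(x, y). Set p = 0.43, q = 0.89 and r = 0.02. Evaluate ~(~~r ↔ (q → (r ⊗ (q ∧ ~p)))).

0.09

~r = 1 − 0.02 = 0.98
~~r = 1 − 0.98 = 0.02
~p = 1 − 0.43 = 0.57
q ∧ ~p = min(0.89, 0.57) = 0.57
r ⊗ (q ∧ ~p) = max(0, 0.02 + 0.57 − 1) = max(0, -0.41) = 0.00
q → (r ⊗ (q ∧ ~p)) = min(1, 1 − 0.89 + 0.00) = min(1, 0.11) = 0.11
~~r ↔ (q → (r ⊗ (q ∧ ~p))) = 1 − |0.02 − 0.11| = 1 − 0.09 = 0.91
~(~~r ↔ (q → (r ⊗ (q ∧ ~p)))) = 1 − 0.91 = 0.09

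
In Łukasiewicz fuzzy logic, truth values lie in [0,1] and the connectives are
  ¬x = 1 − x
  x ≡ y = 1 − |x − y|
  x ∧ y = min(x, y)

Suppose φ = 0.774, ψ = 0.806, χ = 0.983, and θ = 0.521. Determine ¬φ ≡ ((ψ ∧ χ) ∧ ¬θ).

0.747

¬φ = 1 − 0.774 = 0.226
ψ ∧ χ = min(0.806, 0.983) = 0.806
¬θ = 1 − 0.521 = 0.479
(ψ ∧ χ) ∧ ¬θ = min(0.806, 0.479) = 0.479
¬φ ≡ ((ψ ∧ χ) ∧ ¬θ) = 1 − |0.226 − 0.479| = 1 − 0.253 = 0.747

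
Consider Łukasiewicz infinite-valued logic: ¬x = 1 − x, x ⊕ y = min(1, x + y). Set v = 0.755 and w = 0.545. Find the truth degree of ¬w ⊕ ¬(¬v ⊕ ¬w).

¬w = 1 − 0.545 = 0.455
¬v = 1 − 0.755 = 0.245
¬v ⊕ ¬w = min(1, 0.245 + 0.455) = min(1, 0.700) = 0.700
¬(¬v ⊕ ¬w) = 1 − 0.700 = 0.300
¬w ⊕ ¬(¬v ⊕ ¬w) = min(1, 0.455 + 0.300) = min(1, 0.755) = 0.755

0.755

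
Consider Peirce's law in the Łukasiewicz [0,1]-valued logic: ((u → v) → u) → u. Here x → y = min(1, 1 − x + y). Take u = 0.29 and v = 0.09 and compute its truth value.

u → v = min(1, 1 − 0.29 + 0.09) = min(1, 0.80) = 0.80
(u → v) → u = min(1, 1 − 0.80 + 0.29) = min(1, 0.49) = 0.49
((u → v) → u) → u = min(1, 1 − 0.49 + 0.29) = min(1, 0.80) = 0.80
(The value 0.80 < 1 shows this instance is not satisfied; not a Ł∞-tautology in general.)

0.80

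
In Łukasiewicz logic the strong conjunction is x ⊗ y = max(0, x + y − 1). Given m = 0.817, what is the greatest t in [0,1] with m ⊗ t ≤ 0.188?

The residuum of the Łukasiewicz t-norm gives the supremum: min(1, 1 − 0.817 + 0.188).
1 − 0.817 + 0.188 = 0.371, so t = min(1, 0.371) = 0.371.
Check: 0.817 ⊗ 0.371 = max(0, 0.188) = 0.188 ≤ 0.188.

0.371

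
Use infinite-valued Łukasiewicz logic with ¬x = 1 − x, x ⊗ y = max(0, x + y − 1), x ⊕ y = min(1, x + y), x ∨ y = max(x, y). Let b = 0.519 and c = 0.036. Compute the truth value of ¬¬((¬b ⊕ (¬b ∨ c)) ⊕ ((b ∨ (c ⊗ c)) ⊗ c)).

0.962

¬b = 1 − 0.519 = 0.481
¬b ∨ c = max(0.481, 0.036) = 0.481
¬b ⊕ (¬b ∨ c) = min(1, 0.481 + 0.481) = min(1, 0.962) = 0.962
c ⊗ c = max(0, 0.036 + 0.036 − 1) = max(0, -0.928) = 0.000
b ∨ (c ⊗ c) = max(0.519, 0.000) = 0.519
(b ∨ (c ⊗ c)) ⊗ c = max(0, 0.519 + 0.036 − 1) = max(0, -0.445) = 0.000
(¬b ⊕ (¬b ∨ c)) ⊕ ((b ∨ (c ⊗ c)) ⊗ c) = min(1, 0.962 + 0.000) = min(1, 0.962) = 0.962
¬((¬b ⊕ (¬b ∨ c)) ⊕ ((b ∨ (c ⊗ c)) ⊗ c)) = 1 − 0.962 = 0.038
¬¬((¬b ⊕ (¬b ∨ c)) ⊕ ((b ∨ (c ⊗ c)) ⊗ c)) = 1 − 0.038 = 0.962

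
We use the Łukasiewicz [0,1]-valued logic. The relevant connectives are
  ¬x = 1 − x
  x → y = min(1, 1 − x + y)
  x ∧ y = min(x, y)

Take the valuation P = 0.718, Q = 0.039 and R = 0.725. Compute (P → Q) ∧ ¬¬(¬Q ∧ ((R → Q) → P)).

P → Q = min(1, 1 − 0.718 + 0.039) = min(1, 0.321) = 0.321
¬Q = 1 − 0.039 = 0.961
R → Q = min(1, 1 − 0.725 + 0.039) = min(1, 0.314) = 0.314
(R → Q) → P = min(1, 1 − 0.314 + 0.718) = min(1, 1.404) = 1.000
¬Q ∧ ((R → Q) → P) = min(0.961, 1.000) = 0.961
¬(¬Q ∧ ((R → Q) → P)) = 1 − 0.961 = 0.039
¬¬(¬Q ∧ ((R → Q) → P)) = 1 − 0.039 = 0.961
(P → Q) ∧ ¬¬(¬Q ∧ ((R → Q) → P)) = min(0.321, 0.961) = 0.321

0.321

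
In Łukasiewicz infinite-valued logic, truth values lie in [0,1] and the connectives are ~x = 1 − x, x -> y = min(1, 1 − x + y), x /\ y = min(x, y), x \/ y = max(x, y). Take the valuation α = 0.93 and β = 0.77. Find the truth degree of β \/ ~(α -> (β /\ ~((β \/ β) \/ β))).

0.77

β \/ β = max(0.77, 0.77) = 0.77
(β \/ β) \/ β = max(0.77, 0.77) = 0.77
~((β \/ β) \/ β) = 1 − 0.77 = 0.23
β /\ ~((β \/ β) \/ β) = min(0.77, 0.23) = 0.23
α -> (β /\ ~((β \/ β) \/ β)) = min(1, 1 − 0.93 + 0.23) = min(1, 0.30) = 0.30
~(α -> (β /\ ~((β \/ β) \/ β))) = 1 − 0.30 = 0.70
β \/ ~(α -> (β /\ ~((β \/ β) \/ β))) = max(0.77, 0.70) = 0.77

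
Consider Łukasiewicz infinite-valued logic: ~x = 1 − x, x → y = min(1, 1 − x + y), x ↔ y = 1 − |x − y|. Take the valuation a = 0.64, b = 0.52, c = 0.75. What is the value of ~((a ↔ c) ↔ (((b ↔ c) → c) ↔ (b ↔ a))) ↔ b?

0.49

a ↔ c = 1 − |0.64 − 0.75| = 1 − 0.11 = 0.89
b ↔ c = 1 − |0.52 − 0.75| = 1 − 0.23 = 0.77
(b ↔ c) → c = min(1, 1 − 0.77 + 0.75) = min(1, 0.98) = 0.98
b ↔ a = 1 − |0.52 − 0.64| = 1 − 0.12 = 0.88
((b ↔ c) → c) ↔ (b ↔ a) = 1 − |0.98 − 0.88| = 1 − 0.10 = 0.90
(a ↔ c) ↔ (((b ↔ c) → c) ↔ (b ↔ a)) = 1 − |0.89 − 0.90| = 1 − 0.01 = 0.99
~((a ↔ c) ↔ (((b ↔ c) → c) ↔ (b ↔ a))) = 1 − 0.99 = 0.01
~((a ↔ c) ↔ (((b ↔ c) → c) ↔ (b ↔ a))) ↔ b = 1 − |0.01 − 0.52| = 1 − 0.51 = 0.49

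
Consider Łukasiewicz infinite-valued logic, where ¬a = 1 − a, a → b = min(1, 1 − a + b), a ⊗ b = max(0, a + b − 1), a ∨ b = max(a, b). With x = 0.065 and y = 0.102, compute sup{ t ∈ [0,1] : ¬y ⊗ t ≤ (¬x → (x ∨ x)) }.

0.232

¬y = 1 − 0.102 = 0.898
So the left factor is ¬y = 0.898.
¬x = 1 − 0.065 = 0.935
x ∨ x = max(0.065, 0.065) = 0.065
¬x → (x ∨ x) = min(1, 1 − 0.935 + 0.065) = min(1, 0.130) = 0.130
So the right-hand bound is ¬x → (x ∨ x) = 0.130.
The residuum of the Łukasiewicz t-norm gives the supremum: min(1, 1 − 0.898 + 0.130).
1 − 0.898 + 0.130 = 0.232, so t = min(1, 0.232) = 0.232.
Check: 0.898 ⊗ 0.232 = max(0, 0.130) = 0.130 ≤ 0.130.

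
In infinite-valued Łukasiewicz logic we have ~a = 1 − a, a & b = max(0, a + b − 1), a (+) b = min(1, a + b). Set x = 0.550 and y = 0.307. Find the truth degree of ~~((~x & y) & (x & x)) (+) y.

~x = 1 − 0.550 = 0.450
~x & y = max(0, 0.450 + 0.307 − 1) = max(0, -0.243) = 0.000
x & x = max(0, 0.550 + 0.550 − 1) = max(0, 0.100) = 0.100
(~x & y) & (x & x) = max(0, 0.000 + 0.100 − 1) = max(0, -0.900) = 0.000
~((~x & y) & (x & x)) = 1 − 0.000 = 1.000
~~((~x & y) & (x & x)) = 1 − 1.000 = 0.000
~~((~x & y) & (x & x)) (+) y = min(1, 0.000 + 0.307) = min(1, 0.307) = 0.307

0.307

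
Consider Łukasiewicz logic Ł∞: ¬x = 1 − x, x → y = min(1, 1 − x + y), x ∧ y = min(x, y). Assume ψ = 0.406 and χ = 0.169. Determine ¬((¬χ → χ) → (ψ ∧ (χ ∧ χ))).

0.169

¬χ = 1 − 0.169 = 0.831
¬χ → χ = min(1, 1 − 0.831 + 0.169) = min(1, 0.338) = 0.338
χ ∧ χ = min(0.169, 0.169) = 0.169
ψ ∧ (χ ∧ χ) = min(0.406, 0.169) = 0.169
(¬χ → χ) → (ψ ∧ (χ ∧ χ)) = min(1, 1 − 0.338 + 0.169) = min(1, 0.831) = 0.831
¬((¬χ → χ) → (ψ ∧ (χ ∧ χ))) = 1 − 0.831 = 0.169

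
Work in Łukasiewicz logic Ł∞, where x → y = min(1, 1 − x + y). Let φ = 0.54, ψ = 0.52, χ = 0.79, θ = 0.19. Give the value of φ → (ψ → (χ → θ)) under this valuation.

χ → θ = min(1, 1 − 0.79 + 0.19) = min(1, 0.40) = 0.40
ψ → (χ → θ) = min(1, 1 − 0.52 + 0.40) = min(1, 0.88) = 0.88
φ → (ψ → (χ → θ)) = min(1, 1 − 0.54 + 0.88) = min(1, 1.34) = 1.00

1.00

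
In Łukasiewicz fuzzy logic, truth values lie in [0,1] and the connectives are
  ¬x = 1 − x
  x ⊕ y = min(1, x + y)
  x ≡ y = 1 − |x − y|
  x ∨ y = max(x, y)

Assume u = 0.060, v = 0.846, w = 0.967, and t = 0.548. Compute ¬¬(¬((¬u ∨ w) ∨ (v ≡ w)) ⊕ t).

0.581

¬u = 1 − 0.060 = 0.940
¬u ∨ w = max(0.940, 0.967) = 0.967
v ≡ w = 1 − |0.846 − 0.967| = 1 − 0.121 = 0.879
(¬u ∨ w) ∨ (v ≡ w) = max(0.967, 0.879) = 0.967
¬((¬u ∨ w) ∨ (v ≡ w)) = 1 − 0.967 = 0.033
¬((¬u ∨ w) ∨ (v ≡ w)) ⊕ t = min(1, 0.033 + 0.548) = min(1, 0.581) = 0.581
¬(¬((¬u ∨ w) ∨ (v ≡ w)) ⊕ t) = 1 − 0.581 = 0.419
¬¬(¬((¬u ∨ w) ∨ (v ≡ w)) ⊕ t) = 1 − 0.419 = 0.581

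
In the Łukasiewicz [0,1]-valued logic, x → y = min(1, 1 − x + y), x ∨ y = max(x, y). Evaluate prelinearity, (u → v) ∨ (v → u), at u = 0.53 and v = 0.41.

u → v = min(1, 1 − 0.53 + 0.41) = min(1, 0.88) = 0.88
v → u = min(1, 1 − 0.41 + 0.53) = min(1, 1.12) = 1.00
(u → v) ∨ (v → u) = max(0.88, 1.00) = 1.00
(As expected: a Ł∞-tautology — holds in every MV-chain.)

1.00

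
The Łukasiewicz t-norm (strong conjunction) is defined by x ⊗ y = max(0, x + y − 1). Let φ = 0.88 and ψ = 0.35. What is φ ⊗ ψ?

φ ⊗ ψ = max(0, 0.88 + 0.35 − 1) = max(0, 0.23) = 0.23
For comparison, the Gödel (minimum) t-norm min(x, y) would give 0.35.

0.23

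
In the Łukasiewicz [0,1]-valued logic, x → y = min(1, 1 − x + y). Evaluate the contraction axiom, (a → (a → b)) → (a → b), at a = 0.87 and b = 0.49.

a → b = min(1, 1 − 0.87 + 0.49) = min(1, 0.62) = 0.62
a → (a → b) = min(1, 1 − 0.87 + 0.62) = min(1, 0.75) = 0.75
(a → (a → b)) → (a → b) = min(1, 1 − 0.75 + 0.62) = min(1, 0.87) = 0.87
(The value 0.87 < 1 shows this instance is not satisfied; fails in Ł∞ (the t-norm is not idempotent).)

0.87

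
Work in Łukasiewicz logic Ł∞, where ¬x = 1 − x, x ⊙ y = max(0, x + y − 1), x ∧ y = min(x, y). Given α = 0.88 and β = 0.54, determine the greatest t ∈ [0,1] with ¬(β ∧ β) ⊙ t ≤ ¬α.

0.66

β ∧ β = min(0.54, 0.54) = 0.54
¬(β ∧ β) = 1 − 0.54 = 0.46
So the left factor is ¬(β ∧ β) = 0.46.
¬α = 1 − 0.88 = 0.12
So the right-hand bound is ¬α = 0.12.
The residuum of the Łukasiewicz t-norm gives the supremum: min(1, 1 − 0.46 + 0.12).
1 − 0.46 + 0.12 = 0.66, so t = min(1, 0.66) = 0.66.
Check: 0.46 ⊙ 0.66 = max(0, 0.12) = 0.12 ≤ 0.12.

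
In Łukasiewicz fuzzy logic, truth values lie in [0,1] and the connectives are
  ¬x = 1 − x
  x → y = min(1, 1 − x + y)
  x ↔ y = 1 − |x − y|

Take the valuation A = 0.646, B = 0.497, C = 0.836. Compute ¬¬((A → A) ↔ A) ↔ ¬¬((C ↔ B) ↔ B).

0.810

A → A = min(1, 1 − 0.646 + 0.646) = min(1, 1.000) = 1.000
(A → A) ↔ A = 1 − |1.000 − 0.646| = 1 − 0.354 = 0.646
¬((A → A) ↔ A) = 1 − 0.646 = 0.354
¬¬((A → A) ↔ A) = 1 − 0.354 = 0.646
C ↔ B = 1 − |0.836 − 0.497| = 1 − 0.339 = 0.661
(C ↔ B) ↔ B = 1 − |0.661 − 0.497| = 1 − 0.164 = 0.836
¬((C ↔ B) ↔ B) = 1 − 0.836 = 0.164
¬¬((C ↔ B) ↔ B) = 1 − 0.164 = 0.836
¬¬((A → A) ↔ A) ↔ ¬¬((C ↔ B) ↔ B) = 1 − |0.646 − 0.836| = 1 − 0.190 = 0.810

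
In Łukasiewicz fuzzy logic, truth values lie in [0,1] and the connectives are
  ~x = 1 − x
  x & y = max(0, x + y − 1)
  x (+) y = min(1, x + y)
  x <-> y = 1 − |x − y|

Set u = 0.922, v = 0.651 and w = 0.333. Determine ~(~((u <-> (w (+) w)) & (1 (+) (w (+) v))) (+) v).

w (+) w = min(1, 0.333 + 0.333) = min(1, 0.666) = 0.666
u <-> (w (+) w) = 1 − |0.922 − 0.666| = 1 − 0.256 = 0.744
w (+) v = min(1, 0.333 + 0.651) = min(1, 0.984) = 0.984
1 (+) (w (+) v) = min(1, 1.000 + 0.984) = min(1, 1.984) = 1.000
(u <-> (w (+) w)) & (1 (+) (w (+) v)) = max(0, 0.744 + 1.000 − 1) = max(0, 0.744) = 0.744
~((u <-> (w (+) w)) & (1 (+) (w (+) v))) = 1 − 0.744 = 0.256
~((u <-> (w (+) w)) & (1 (+) (w (+) v))) (+) v = min(1, 0.256 + 0.651) = min(1, 0.907) = 0.907
~(~((u <-> (w (+) w)) & (1 (+) (w (+) v))) (+) v) = 1 − 0.907 = 0.093

0.093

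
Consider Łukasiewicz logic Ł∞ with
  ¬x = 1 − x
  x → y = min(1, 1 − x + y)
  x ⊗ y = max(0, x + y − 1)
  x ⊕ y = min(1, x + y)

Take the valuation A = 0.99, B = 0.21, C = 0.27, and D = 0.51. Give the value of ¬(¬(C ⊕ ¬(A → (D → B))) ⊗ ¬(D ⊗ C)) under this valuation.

0.56

D → B = min(1, 1 − 0.51 + 0.21) = min(1, 0.70) = 0.70
A → (D → B) = min(1, 1 − 0.99 + 0.70) = min(1, 0.71) = 0.71
¬(A → (D → B)) = 1 − 0.71 = 0.29
C ⊕ ¬(A → (D → B)) = min(1, 0.27 + 0.29) = min(1, 0.56) = 0.56
¬(C ⊕ ¬(A → (D → B))) = 1 − 0.56 = 0.44
D ⊗ C = max(0, 0.51 + 0.27 − 1) = max(0, -0.22) = 0.00
¬(D ⊗ C) = 1 − 0.00 = 1.00
¬(C ⊕ ¬(A → (D → B))) ⊗ ¬(D ⊗ C) = max(0, 0.44 + 1.00 − 1) = max(0, 0.44) = 0.44
¬(¬(C ⊕ ¬(A → (D → B))) ⊗ ¬(D ⊗ C)) = 1 − 0.44 = 0.56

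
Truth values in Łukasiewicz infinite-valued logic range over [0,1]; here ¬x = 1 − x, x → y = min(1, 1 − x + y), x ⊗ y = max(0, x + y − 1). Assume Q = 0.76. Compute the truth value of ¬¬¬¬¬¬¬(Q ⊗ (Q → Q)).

Q → Q = min(1, 1 − 0.76 + 0.76) = min(1, 1.00) = 1.00
Q ⊗ (Q → Q) = max(0, 0.76 + 1.00 − 1) = max(0, 0.76) = 0.76
¬(Q ⊗ (Q → Q)) = 1 − 0.76 = 0.24
¬¬(Q ⊗ (Q → Q)) = 1 − 0.24 = 0.76
¬¬¬(Q ⊗ (Q → Q)) = 1 − 0.76 = 0.24
¬¬¬¬(Q ⊗ (Q → Q)) = 1 − 0.24 = 0.76
¬¬¬¬¬(Q ⊗ (Q → Q)) = 1 − 0.76 = 0.24
¬¬¬¬¬¬(Q ⊗ (Q → Q)) = 1 − 0.24 = 0.76
¬¬¬¬¬¬¬(Q ⊗ (Q → Q)) = 1 − 0.76 = 0.24

0.24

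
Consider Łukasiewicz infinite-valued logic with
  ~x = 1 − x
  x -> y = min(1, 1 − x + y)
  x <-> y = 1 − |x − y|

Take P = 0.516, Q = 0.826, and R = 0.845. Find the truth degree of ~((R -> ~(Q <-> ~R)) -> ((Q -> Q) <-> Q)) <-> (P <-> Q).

~R = 1 − 0.845 = 0.155
Q <-> ~R = 1 − |0.826 − 0.155| = 1 − 0.671 = 0.329
~(Q <-> ~R) = 1 − 0.329 = 0.671
R -> ~(Q <-> ~R) = min(1, 1 − 0.845 + 0.671) = min(1, 0.826) = 0.826
Q -> Q = min(1, 1 − 0.826 + 0.826) = min(1, 1.000) = 1.000
(Q -> Q) <-> Q = 1 − |1.000 − 0.826| = 1 − 0.174 = 0.826
(R -> ~(Q <-> ~R)) -> ((Q -> Q) <-> Q) = min(1, 1 − 0.826 + 0.826) = min(1, 1.000) = 1.000
~((R -> ~(Q <-> ~R)) -> ((Q -> Q) <-> Q)) = 1 − 1.000 = 0.000
P <-> Q = 1 − |0.516 − 0.826| = 1 − 0.310 = 0.690
~((R -> ~(Q <-> ~R)) -> ((Q -> Q) <-> Q)) <-> (P <-> Q) = 1 − |0.000 − 0.690| = 1 − 0.690 = 0.310

0.310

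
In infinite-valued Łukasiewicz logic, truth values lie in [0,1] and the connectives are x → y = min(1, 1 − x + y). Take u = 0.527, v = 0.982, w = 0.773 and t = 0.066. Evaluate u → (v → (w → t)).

w → t = min(1, 1 − 0.773 + 0.066) = min(1, 0.293) = 0.293
v → (w → t) = min(1, 1 − 0.982 + 0.293) = min(1, 0.311) = 0.311
u → (v → (w → t)) = min(1, 1 − 0.527 + 0.311) = min(1, 0.784) = 0.784

0.784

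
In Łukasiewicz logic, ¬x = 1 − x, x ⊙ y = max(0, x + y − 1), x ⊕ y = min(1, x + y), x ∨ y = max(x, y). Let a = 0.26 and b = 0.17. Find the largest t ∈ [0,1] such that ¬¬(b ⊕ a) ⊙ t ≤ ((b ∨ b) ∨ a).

0.83

b ⊕ a = min(1, 0.17 + 0.26) = min(1, 0.43) = 0.43
¬(b ⊕ a) = 1 − 0.43 = 0.57
¬¬(b ⊕ a) = 1 − 0.57 = 0.43
So the left factor is ¬¬(b ⊕ a) = 0.43.
b ∨ b = max(0.17, 0.17) = 0.17
(b ∨ b) ∨ a = max(0.17, 0.26) = 0.26
So the right-hand bound is (b ∨ b) ∨ a = 0.26.
The residuum of the Łukasiewicz t-norm gives the supremum: min(1, 1 − 0.43 + 0.26).
1 − 0.43 + 0.26 = 0.83, so t = min(1, 0.83) = 0.83.
Check: 0.43 ⊙ 0.83 = max(0, 0.26) = 0.26 ≤ 0.26.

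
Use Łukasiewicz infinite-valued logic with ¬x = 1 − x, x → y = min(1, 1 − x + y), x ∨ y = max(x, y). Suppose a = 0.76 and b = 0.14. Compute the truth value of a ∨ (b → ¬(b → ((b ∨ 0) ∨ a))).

0.86

b ∨ 0 = max(0.14, 0.00) = 0.14
(b ∨ 0) ∨ a = max(0.14, 0.76) = 0.76
b → ((b ∨ 0) ∨ a) = min(1, 1 − 0.14 + 0.76) = min(1, 1.62) = 1.00
¬(b → ((b ∨ 0) ∨ a)) = 1 − 1.00 = 0.00
b → ¬(b → ((b ∨ 0) ∨ a)) = min(1, 1 − 0.14 + 0.00) = min(1, 0.86) = 0.86
a ∨ (b → ¬(b → ((b ∨ 0) ∨ a))) = max(0.76, 0.86) = 0.86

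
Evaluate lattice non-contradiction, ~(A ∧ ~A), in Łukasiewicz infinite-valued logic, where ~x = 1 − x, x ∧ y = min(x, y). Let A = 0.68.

~A = 1 − 0.68 = 0.32
A ∧ ~A = min(0.68, 0.32) = 0.32
~(A ∧ ~A) = 1 − 0.32 = 0.68
(The value 0.68 < 1 shows this instance is not satisfied; not a Ł∞-tautology — its value is 1 − min(a, 1−a).)

0.68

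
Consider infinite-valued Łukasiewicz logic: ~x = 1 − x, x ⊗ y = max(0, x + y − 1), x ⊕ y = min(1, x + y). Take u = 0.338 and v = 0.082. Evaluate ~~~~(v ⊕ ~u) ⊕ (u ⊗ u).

~u = 1 − 0.338 = 0.662
v ⊕ ~u = min(1, 0.082 + 0.662) = min(1, 0.744) = 0.744
~(v ⊕ ~u) = 1 − 0.744 = 0.256
~~(v ⊕ ~u) = 1 − 0.256 = 0.744
~~~(v ⊕ ~u) = 1 − 0.744 = 0.256
~~~~(v ⊕ ~u) = 1 − 0.256 = 0.744
u ⊗ u = max(0, 0.338 + 0.338 − 1) = max(0, -0.324) = 0.000
~~~~(v ⊕ ~u) ⊕ (u ⊗ u) = min(1, 0.744 + 0.000) = min(1, 0.744) = 0.744

0.744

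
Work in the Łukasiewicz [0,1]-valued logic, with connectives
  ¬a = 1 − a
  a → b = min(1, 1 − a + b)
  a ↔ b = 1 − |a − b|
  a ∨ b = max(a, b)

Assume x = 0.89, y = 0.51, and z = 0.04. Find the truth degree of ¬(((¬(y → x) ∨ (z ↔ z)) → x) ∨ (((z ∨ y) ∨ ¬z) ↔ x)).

y → x = min(1, 1 − 0.51 + 0.89) = min(1, 1.38) = 1.00
¬(y → x) = 1 − 1.00 = 0.00
z ↔ z = 1 − |0.04 − 0.04| = 1 − 0.00 = 1.00
¬(y → x) ∨ (z ↔ z) = max(0.00, 1.00) = 1.00
(¬(y → x) ∨ (z ↔ z)) → x = min(1, 1 − 1.00 + 0.89) = min(1, 0.89) = 0.89
z ∨ y = max(0.04, 0.51) = 0.51
¬z = 1 − 0.04 = 0.96
(z ∨ y) ∨ ¬z = max(0.51, 0.96) = 0.96
((z ∨ y) ∨ ¬z) ↔ x = 1 − |0.96 − 0.89| = 1 − 0.07 = 0.93
((¬(y → x) ∨ (z ↔ z)) → x) ∨ (((z ∨ y) ∨ ¬z) ↔ x) = max(0.89, 0.93) = 0.93
¬(((¬(y → x) ∨ (z ↔ z)) → x) ∨ (((z ∨ y) ∨ ¬z) ↔ x)) = 1 − 0.93 = 0.07

0.07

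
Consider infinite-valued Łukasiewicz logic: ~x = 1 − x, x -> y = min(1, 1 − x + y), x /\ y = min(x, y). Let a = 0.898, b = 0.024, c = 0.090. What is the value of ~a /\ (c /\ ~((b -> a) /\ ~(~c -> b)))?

0.090

~a = 1 − 0.898 = 0.102
b -> a = min(1, 1 − 0.024 + 0.898) = min(1, 1.874) = 1.000
~c = 1 − 0.090 = 0.910
~c -> b = min(1, 1 − 0.910 + 0.024) = min(1, 0.114) = 0.114
~(~c -> b) = 1 − 0.114 = 0.886
(b -> a) /\ ~(~c -> b) = min(1.000, 0.886) = 0.886
~((b -> a) /\ ~(~c -> b)) = 1 − 0.886 = 0.114
c /\ ~((b -> a) /\ ~(~c -> b)) = min(0.090, 0.114) = 0.090
~a /\ (c /\ ~((b -> a) /\ ~(~c -> b))) = min(0.102, 0.090) = 0.090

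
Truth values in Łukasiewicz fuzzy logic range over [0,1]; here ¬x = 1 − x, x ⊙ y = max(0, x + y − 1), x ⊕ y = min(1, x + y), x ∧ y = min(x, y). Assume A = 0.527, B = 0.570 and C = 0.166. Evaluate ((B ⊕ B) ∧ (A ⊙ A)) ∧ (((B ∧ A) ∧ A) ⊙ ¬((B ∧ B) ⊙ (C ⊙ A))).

B ⊕ B = min(1, 0.570 + 0.570) = min(1, 1.140) = 1.000
A ⊙ A = max(0, 0.527 + 0.527 − 1) = max(0, 0.054) = 0.054
(B ⊕ B) ∧ (A ⊙ A) = min(1.000, 0.054) = 0.054
B ∧ A = min(0.570, 0.527) = 0.527
(B ∧ A) ∧ A = min(0.527, 0.527) = 0.527
B ∧ B = min(0.570, 0.570) = 0.570
C ⊙ A = max(0, 0.166 + 0.527 − 1) = max(0, -0.307) = 0.000
(B ∧ B) ⊙ (C ⊙ A) = max(0, 0.570 + 0.000 − 1) = max(0, -0.430) = 0.000
¬((B ∧ B) ⊙ (C ⊙ A)) = 1 − 0.000 = 1.000
((B ∧ A) ∧ A) ⊙ ¬((B ∧ B) ⊙ (C ⊙ A)) = max(0, 0.527 + 1.000 − 1) = max(0, 0.527) = 0.527
((B ⊕ B) ∧ (A ⊙ A)) ∧ (((B ∧ A) ∧ A) ⊙ ¬((B ∧ B) ⊙ (C ⊙ A))) = min(0.054, 0.527) = 0.054

0.054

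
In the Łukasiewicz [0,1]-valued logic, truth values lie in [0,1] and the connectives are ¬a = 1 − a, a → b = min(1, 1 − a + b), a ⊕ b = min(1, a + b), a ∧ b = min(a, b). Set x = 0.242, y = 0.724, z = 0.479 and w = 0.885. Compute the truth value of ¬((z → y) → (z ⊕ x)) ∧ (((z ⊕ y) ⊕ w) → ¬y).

0.276

z → y = min(1, 1 − 0.479 + 0.724) = min(1, 1.245) = 1.000
z ⊕ x = min(1, 0.479 + 0.242) = min(1, 0.721) = 0.721
(z → y) → (z ⊕ x) = min(1, 1 − 1.000 + 0.721) = min(1, 0.721) = 0.721
¬((z → y) → (z ⊕ x)) = 1 − 0.721 = 0.279
z ⊕ y = min(1, 0.479 + 0.724) = min(1, 1.203) = 1.000
(z ⊕ y) ⊕ w = min(1, 1.000 + 0.885) = min(1, 1.885) = 1.000
¬y = 1 − 0.724 = 0.276
((z ⊕ y) ⊕ w) → ¬y = min(1, 1 − 1.000 + 0.276) = min(1, 0.276) = 0.276
¬((z → y) → (z ⊕ x)) ∧ (((z ⊕ y) ⊕ w) → ¬y) = min(0.279, 0.276) = 0.276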